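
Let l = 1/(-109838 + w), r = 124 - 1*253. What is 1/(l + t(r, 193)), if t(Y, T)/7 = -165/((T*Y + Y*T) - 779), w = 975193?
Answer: 43763598415/999535598 ≈ 43.784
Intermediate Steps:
r = -129 (r = 124 - 253 = -129)
l = 1/865355 (l = 1/(-109838 + 975193) = 1/865355 ≈ 1.1556e-6)
t(Y, T) = -1155/(-779 + 2*T*Y) (t(Y, T) = 7*(-165/((T*Y + Y*T) - 779)) = 7*(-165/((T*Y + T*Y) - 779)) = 7*(-165/(2*T*Y - 779)) = 7*(-165/(-779 + 2*T*Y)) = -1155/(-779 + 2*T*Y))
1/(l + t(r, 193)) = 1/(1/865355 - 1155/(-779 + 2*193*(-129))) = 1/(1/865355 - 1155/(-779 - 49794)) = 1/(1/865355 - 1155/(-50573)) = 1/(1/865355 - 1155*(-1/50573)) = 1/(1/865355 + 1155/50573) = 1/(999535598/43763598415) = 43763598415/999535598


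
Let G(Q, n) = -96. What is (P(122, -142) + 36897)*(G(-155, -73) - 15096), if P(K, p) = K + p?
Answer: -560235384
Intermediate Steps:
(P(122, -142) + 36897)*(G(-155, -73) - 15096) = ((122 - 142) + 36897)*(-96 - 15096) = (-20 + 36897)*(-15192) = 36877*(-15192) = -560235384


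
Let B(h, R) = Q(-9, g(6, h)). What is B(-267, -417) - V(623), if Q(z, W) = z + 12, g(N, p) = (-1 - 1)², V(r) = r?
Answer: -620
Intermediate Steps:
g(N, p) = 4 (g(N, p) = (-2)² = 4)
Q(z, W) = 12 + z
B(h, R) = 3 (B(h, R) = 12 - 9 = 3)
B(-267, -417) - V(623) = 3 - 1*623 = 3 - 623 = -620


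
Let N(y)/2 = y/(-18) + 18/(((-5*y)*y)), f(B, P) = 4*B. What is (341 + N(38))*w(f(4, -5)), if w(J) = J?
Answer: 87533984/16245 ≈ 5388.4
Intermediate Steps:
N(y) = -36/(5*y²) - y/9 (N(y) = 2*(y/(-18) + 18/(((-5*y)*y))) = 2*(y*(-1/18) + 18/((-5*y²))) = 2*(-y/18 + 18*(-1/(5*y²))) = 2*(-y/18 - 18/(5*y²)) = 2*(-18/(5*y²) - y/18) = -36/(5*y²) - y/9)
(341 + N(38))*w(f(4, -5)) = (341 + (-36/5/38² - ⅑*38))*(4*4) = (341 + (-36/5*1/1444 - 38/9))*16 = (341 + (-9/1805 - 38/9))*16 = (341 - 68671/16245)*16 = (5470874/16245)*16 = 87533984/16245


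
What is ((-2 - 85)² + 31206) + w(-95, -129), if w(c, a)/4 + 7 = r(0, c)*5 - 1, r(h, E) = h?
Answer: 38743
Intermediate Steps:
w(c, a) = -32 (w(c, a) = -28 + 4*(0*5 - 1) = -28 + 4*(0 - 1) = -28 + 4*(-1) = -28 - 4 = -32)
((-2 - 85)² + 31206) + w(-95, -129) = ((-2 - 85)² + 31206) - 32 = ((-87)² + 31206) - 32 = (7569 + 31206) - 32 = 38775 - 32 = 38743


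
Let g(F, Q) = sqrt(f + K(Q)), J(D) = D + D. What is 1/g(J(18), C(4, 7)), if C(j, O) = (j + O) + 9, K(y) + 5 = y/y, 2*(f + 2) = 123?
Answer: sqrt(222)/111 ≈ 0.13423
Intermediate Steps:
f = 119/2 (f = -2 + (1/2)*123 = -2 + 123/2 = 119/2 ≈ 59.500)
K(y) = -4 (K(y) = -5 + y/y = -5 + 1 = -4)
C(j, O) = 9 + O + j (C(j, O) = (O + j) + 9 = 9 + O + j)
J(D) = 2*D
g(F, Q) = sqrt(222)/2 (g(F, Q) = sqrt(119/2 - 4) = sqrt(111/2) = sqrt(222)/2)
1/g(J(18), C(4, 7)) = 1/(sqrt(222)/2) = sqrt(222)/111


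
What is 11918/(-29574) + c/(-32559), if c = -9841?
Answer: -16166738/160483311 ≈ -0.10074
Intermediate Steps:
11918/(-29574) + c/(-32559) = 11918/(-29574) - 9841/(-32559) = 11918*(-1/29574) - 9841*(-1/32559) = -5959/14787 + 9841/32559 = -16166738/160483311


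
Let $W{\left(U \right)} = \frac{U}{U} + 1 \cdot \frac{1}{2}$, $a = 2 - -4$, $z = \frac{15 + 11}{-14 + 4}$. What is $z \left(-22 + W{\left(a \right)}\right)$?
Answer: $\frac{533}{10} \approx 53.3$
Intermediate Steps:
$z = - \frac{13}{5}$ ($z = \frac{26}{-10} = 26 \left(- \frac{1}{10}\right) = - \frac{13}{5} \approx -2.6$)
$a = 6$ ($a = 2 + 4 = 6$)
$W{\left(U \right)} = \frac{3}{2}$ ($W{\left(U \right)} = 1 + 1 \cdot \frac{1}{2} = 1 + \frac{1}{2} = \frac{3}{2}$)
$z \left(-22 + W{\left(a \right)}\right) = - \frac{13 \left(-22 + \frac{3}{2}\right)}{5} = \left(- \frac{13}{5}\right) \left(- \frac{41}{2}\right) = \frac{533}{10}$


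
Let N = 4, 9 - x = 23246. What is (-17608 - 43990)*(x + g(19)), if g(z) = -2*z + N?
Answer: 1433447058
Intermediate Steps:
x = -23237 (x = 9 - 1*23246 = 9 - 23246 = -23237)
g(z) = 4 - 2*z (g(z) = -2*z + 4 = 4 - 2*z)
(-17608 - 43990)*(x + g(19)) = (-17608 - 43990)*(-23237 + (4 - 2*19)) = -61598*(-23237 + (4 - 38)) = -61598*(-23237 - 34) = -61598*(-23271) = 1433447058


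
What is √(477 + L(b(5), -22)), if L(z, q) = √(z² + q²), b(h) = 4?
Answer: √(477 + 10*√5) ≈ 22.346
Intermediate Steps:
L(z, q) = √(q² + z²)
√(477 + L(b(5), -22)) = √(477 + √((-22)² + 4²)) = √(477 + √(484 + 16)) = √(477 + √500) = √(477 + 10*√5)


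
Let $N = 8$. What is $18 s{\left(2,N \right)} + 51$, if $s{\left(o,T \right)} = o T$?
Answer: $339$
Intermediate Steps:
$s{\left(o,T \right)} = T o$
$18 s{\left(2,N \right)} + 51 = 18 \cdot 8 \cdot 2 + 51 = 18 \cdot 16 + 51 = 288 + 51 = 339$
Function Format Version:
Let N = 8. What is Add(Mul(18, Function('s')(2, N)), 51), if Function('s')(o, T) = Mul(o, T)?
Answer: 339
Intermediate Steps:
Function('s')(o, T) = Mul(T, o)
Add(Mul(18, Function('s')(2, N)), 51) = Add(Mul(18, Mul(8, 2)), 51) = Add(Mul(18, 16), 51) = Add(288, 51) = 339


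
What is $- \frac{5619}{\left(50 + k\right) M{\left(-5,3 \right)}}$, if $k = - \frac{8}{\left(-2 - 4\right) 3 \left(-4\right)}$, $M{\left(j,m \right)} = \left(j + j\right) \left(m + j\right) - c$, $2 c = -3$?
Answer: $- \frac{101142}{19307} \approx -5.2386$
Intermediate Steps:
$c = - \frac{3}{2}$ ($c = \frac{1}{2} \left(-3\right) = - \frac{3}{2} \approx -1.5$)
$M{\left(j,m \right)} = \frac{3}{2} + 2 j \left(j + m\right)$ ($M{\left(j,m \right)} = \left(j + j\right) \left(m + j\right) - - \frac{3}{2} = 2 j \left(j + m\right) + \frac{3}{2} = \frac{3}{2} + 2 j \left(j + m\right)$)
$k = - \frac{1}{9}$ ($k = - \frac{8}{\left(-2 - 4\right) 3 \left(-4\right)} = - \frac{8}{\left(-6\right) 3 \left(-4\right)} = - \frac{8}{\left(-18\right) \left(-4\right)} = - \frac{8}{72} = \left(-8\right) \frac{1}{72} = - \frac{1}{9} \approx -0.11111$)
$- \frac{5619}{\left(50 + k\right) M{\left(-5,3 \right)}} = - \frac{5619}{\left(50 - \frac{1}{9}\right) \left(\frac{3}{2} + 2 \left(-5\right)^{2} + 2 \left(-5\right) 3\right)} = - \frac{5619}{\frac{449}{9} \left(\frac{3}{2} + 2 \cdot 25 - 30\right)} = - \frac{5619}{\frac{449}{9} \left(\frac{3}{2} + 50 - 30\right)} = - \frac{5619}{\frac{449}{9} \cdot \frac{43}{2}} = - \frac{5619}{\frac{19307}{18}} = \left(-5619\right) \frac{18}{19307} = - \frac{101142}{19307}$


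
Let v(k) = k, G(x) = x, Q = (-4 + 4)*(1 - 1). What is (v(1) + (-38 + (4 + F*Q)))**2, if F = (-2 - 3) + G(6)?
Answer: 1089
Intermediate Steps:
Q = 0 (Q = 0*0 = 0)
F = 1 (F = (-2 - 3) + 6 = -5 + 6 = 1)
(v(1) + (-38 + (4 + F*Q)))**2 = (1 + (-38 + (4 + 1*0)))**2 = (1 + (-38 + (4 + 0)))**2 = (1 + (-38 + 4))**2 = (1 - 34)**2 = (-33)**2 = 1089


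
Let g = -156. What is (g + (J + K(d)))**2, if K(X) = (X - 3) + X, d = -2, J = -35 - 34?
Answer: 53824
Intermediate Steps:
J = -69
K(X) = -3 + 2*X (K(X) = (-3 + X) + X = -3 + 2*X)
(g + (J + K(d)))**2 = (-156 + (-69 + (-3 + 2*(-2))))**2 = (-156 + (-69 + (-3 - 4)))**2 = (-156 + (-69 - 7))**2 = (-156 - 76)**2 = (-232)**2 = 53824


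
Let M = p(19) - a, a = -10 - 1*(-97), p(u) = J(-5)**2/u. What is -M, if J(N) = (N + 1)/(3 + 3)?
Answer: 14873/171 ≈ 86.977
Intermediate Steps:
J(N) = 1/6 + N/6 (J(N) = (1 + N)/6 = (1 + N)*(1/6) = 1/6 + N/6)
p(u) = 4/(9*u) (p(u) = (1/6 + (1/6)*(-5))**2/u = (1/6 - 5/6)**2/u = (-2/3)**2/u = 4/(9*u))
a = 87 (a = -10 + 97 = 87)
M = -14873/171 (M = (4/9)/19 - 1*87 = (4/9)*(1/19) - 87 = 4/171 - 87 = -14873/171 ≈ -86.977)
-M = -1*(-14873/171) = 14873/171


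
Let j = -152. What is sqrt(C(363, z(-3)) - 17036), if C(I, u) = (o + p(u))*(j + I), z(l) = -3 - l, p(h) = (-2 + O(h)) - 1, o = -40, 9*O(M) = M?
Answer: 3*I*sqrt(2901) ≈ 161.58*I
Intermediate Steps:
O(M) = M/9
p(h) = -3 + h/9 (p(h) = (-2 + h/9) - 1 = -3 + h/9)
C(I, u) = (-152 + I)*(-43 + u/9) (C(I, u) = (-40 + (-3 + u/9))*(-152 + I) = (-43 + u/9)*(-152 + I) = (-152 + I)*(-43 + u/9))
sqrt(C(363, z(-3)) - 17036) = sqrt((6536 - 43*363 - 152*(-3 - 1*(-3))/9 + (1/9)*363*(-3 - 1*(-3))) - 17036) = sqrt((6536 - 15609 - 152*(-3 + 3)/9 + (1/9)*363*(-3 + 3)) - 17036) = sqrt((6536 - 15609 - 152/9*0 + (1/9)*363*0) - 17036) = sqrt((6536 - 15609 + 0 + 0) - 17036) = sqrt(-9073 - 17036) = sqrt(-26109) = 3*I*sqrt(2901)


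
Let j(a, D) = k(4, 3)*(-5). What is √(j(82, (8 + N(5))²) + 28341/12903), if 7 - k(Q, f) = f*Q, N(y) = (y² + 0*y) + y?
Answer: 2*√125774143/4301 ≈ 5.2150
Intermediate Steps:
N(y) = y + y² (N(y) = (y² + 0) + y = y² + y = y + y²)
k(Q, f) = 7 - Q*f (k(Q, f) = 7 - f*Q = 7 - Q*f)
j(a, D) = 25 (j(a, D) = (7 - 1*4*3)*(-5) = (7 - 12)*(-5) = -5*(-5) = 25)
√(j(82, (8 + N(5))²) + 28341/12903) = √(25 + 28341/12903) = √(25 + 28341*(1/12903)) = √(25 + 9447/4301) = √(116972/4301) = 2*√125774143/4301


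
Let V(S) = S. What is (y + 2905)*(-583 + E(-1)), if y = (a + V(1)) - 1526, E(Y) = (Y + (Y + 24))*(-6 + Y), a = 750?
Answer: -1569810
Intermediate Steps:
E(Y) = (-6 + Y)*(24 + 2*Y) (E(Y) = (Y + (24 + Y))*(-6 + Y) = (24 + 2*Y)*(-6 + Y) = (-6 + Y)*(24 + 2*Y))
y = -775 (y = (750 + 1) - 1526 = 751 - 1526 = -775)
(y + 2905)*(-583 + E(-1)) = (-775 + 2905)*(-583 + (-144 + 2*(-1)² + 12*(-1))) = 2130*(-583 + (-144 + 2*1 - 12)) = 2130*(-583 + (-144 + 2 - 12)) = 2130*(-583 - 154) = 2130*(-737) = -1569810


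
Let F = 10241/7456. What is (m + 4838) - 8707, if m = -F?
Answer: -28857505/7456 ≈ -3870.4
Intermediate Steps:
F = 10241/7456 (F = 10241*(1/7456) = 10241/7456 ≈ 1.3735)
m = -10241/7456 (m = -1*10241/7456 = -10241/7456 ≈ -1.3735)
(m + 4838) - 8707 = (-10241/7456 + 4838) - 8707 = 36061887/7456 - 8707 = -28857505/7456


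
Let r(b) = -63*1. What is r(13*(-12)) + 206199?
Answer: 206136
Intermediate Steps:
r(b) = -63
r(13*(-12)) + 206199 = -63 + 206199 = 206136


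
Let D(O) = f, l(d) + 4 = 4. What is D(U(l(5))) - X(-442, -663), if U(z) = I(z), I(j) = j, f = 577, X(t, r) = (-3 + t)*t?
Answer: -196113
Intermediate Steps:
X(t, r) = t*(-3 + t)
l(d) = 0 (l(d) = -4 + 4 = 0)
U(z) = z
D(O) = 577
D(U(l(5))) - X(-442, -663) = 577 - (-442)*(-3 - 442) = 577 - (-442)*(-445) = 577 - 1*196690 = 577 - 196690 = -196113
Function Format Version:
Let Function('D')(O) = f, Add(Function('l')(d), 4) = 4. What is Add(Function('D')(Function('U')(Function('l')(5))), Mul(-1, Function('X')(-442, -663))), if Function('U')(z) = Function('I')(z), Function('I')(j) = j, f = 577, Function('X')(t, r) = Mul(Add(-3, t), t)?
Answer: -196113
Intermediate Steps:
Function('X')(t, r) = Mul(t, Add(-3, t))
Function('l')(d) = 0 (Function('l')(d) = Add(-4, 4) = 0)
Function('U')(z) = z
Function('D')(O) = 577
Add(Function('D')(Function('U')(Function('l')(5))), Mul(-1, Function('X')(-442, -663))) = Add(577, Mul(-1, Mul(-442, Add(-3, -442)))) = Add(577, Mul(-1, Mul(-442, -445))) = Add(577, Mul(-1, 196690)) = Add(577, -196690) = -196113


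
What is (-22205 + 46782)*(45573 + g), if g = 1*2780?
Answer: 1188371681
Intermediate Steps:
g = 2780
(-22205 + 46782)*(45573 + g) = (-22205 + 46782)*(45573 + 2780) = 24577*48353 = 1188371681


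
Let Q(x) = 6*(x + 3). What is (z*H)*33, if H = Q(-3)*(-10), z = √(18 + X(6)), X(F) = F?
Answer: 0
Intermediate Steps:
Q(x) = 18 + 6*x (Q(x) = 6*(3 + x) = 18 + 6*x)
z = 2*√6 (z = √(18 + 6) = √24 = 2*√6 ≈ 4.8990)
H = 0 (H = (18 + 6*(-3))*(-10) = (18 - 18)*(-10) = 0*(-10) = 0)
(z*H)*33 = ((2*√6)*0)*33 = 0*33 = 0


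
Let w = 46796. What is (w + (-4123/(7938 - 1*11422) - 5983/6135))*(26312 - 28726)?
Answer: -1207287343818911/10687170 ≈ -1.1297e+8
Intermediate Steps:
(w + (-4123/(7938 - 1*11422) - 5983/6135))*(26312 - 28726) = (46796 + (-4123/(7938 - 1*11422) - 5983/6135))*(26312 - 28726) = (46796 + (-4123/(7938 - 11422) - 5983*1/6135))*(-2414) = (46796 + (-4123/(-3484) - 5983/6135))*(-2414) = (46796 + (-4123*(-1/3484) - 5983/6135))*(-2414) = (46796 + (4123/3484 - 5983/6135))*(-2414) = (46796 + 4449833/21374340)*(-2414) = (1000238064473/21374340)*(-2414) = -1207287343818911/10687170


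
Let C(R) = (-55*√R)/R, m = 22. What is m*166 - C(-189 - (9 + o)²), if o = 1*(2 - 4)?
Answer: 3652 - 55*I*√238/238 ≈ 3652.0 - 3.5651*I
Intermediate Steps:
o = -2 (o = 1*(-2) = -2)
C(R) = -55/√R
m*166 - C(-189 - (9 + o)²) = 22*166 - (-55)/√(-189 - (9 - 2)²) = 3652 - (-55)/√(-189 - 1*7²) = 3652 - (-55)/√(-189 - 1*49) = 3652 - (-55)/√(-189 - 49) = 3652 - (-55)/√(-238) = 3652 - (-55)*(-I*√238/238) = 3652 - 55*I*√238/238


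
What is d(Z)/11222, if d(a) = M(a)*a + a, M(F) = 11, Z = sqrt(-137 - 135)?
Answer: 24*I*sqrt(17)/5611 ≈ 0.017636*I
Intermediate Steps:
Z = 4*I*sqrt(17) (Z = sqrt(-272) = 4*I*sqrt(17) ≈ 16.492*I)
d(a) = 12*a (d(a) = 11*a + a = 12*a)
d(Z)/11222 = (12*(4*I*sqrt(17)))/11222 = (48*I*sqrt(17))*(1/11222) = 24*I*sqrt(17)/5611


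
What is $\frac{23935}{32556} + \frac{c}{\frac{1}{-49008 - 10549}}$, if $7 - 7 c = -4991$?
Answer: $- \frac{1384401488153}{32556} \approx -4.2524 \cdot 10^{7}$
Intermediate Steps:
$c = 714$ ($c = 1 - -713 = 1 + 713 = 714$)
$\frac{23935}{32556} + \frac{c}{\frac{1}{-49008 - 10549}} = \frac{23935}{32556} + \frac{714}{\frac{1}{-49008 - 10549}} = 23935 \cdot \frac{1}{32556} + \frac{714}{\frac{1}{-59557}} = \frac{23935}{32556} + \frac{714}{- \frac{1}{59557}} = \frac{23935}{32556} + 714 \left(-59557\right) = \frac{23935}{32556} - 42523698 = - \frac{1384401488153}{32556}$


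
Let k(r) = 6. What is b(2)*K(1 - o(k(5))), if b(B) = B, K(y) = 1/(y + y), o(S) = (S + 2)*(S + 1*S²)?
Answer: -1/335 ≈ -0.0029851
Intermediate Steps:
o(S) = (2 + S)*(S + S²)
K(y) = 1/(2*y)
b(2)*K(1 - o(k(5))) = 2*(1/(2*(1 - 6*(2 + 6² + 3*6)))) = 2*(1/(2*(1 - 6*(2 + 36 + 18)))) = 2*(1/(2*(1 - 6*56))) = 2*(1/(2*(1 - 1*336))) = 2*(1/(2*(1 - 336))) = 2*((½)/(-335)) = 2*((½)*(-1/335)) = 2*(-1/670) = -1/335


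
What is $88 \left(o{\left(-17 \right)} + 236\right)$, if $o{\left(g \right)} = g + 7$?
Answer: $19888$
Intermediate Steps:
$o{\left(g \right)} = 7 + g$
$88 \left(o{\left(-17 \right)} + 236\right) = 88 \left(\left(7 - 17\right) + 236\right) = 88 \left(-10 + 236\right) = 88 \cdot 226 = 19888$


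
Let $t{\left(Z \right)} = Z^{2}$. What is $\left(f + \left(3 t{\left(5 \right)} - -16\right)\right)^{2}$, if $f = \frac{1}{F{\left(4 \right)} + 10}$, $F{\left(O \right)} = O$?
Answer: $\frac{1625625}{196} \approx 8294.0$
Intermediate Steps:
$f = \frac{1}{14}$ ($f = \frac{1}{4 + 10} = \frac{1}{14} \approx 0.071429$)
$\left(f + \left(3 t{\left(5 \right)} - -16\right)\right)^{2} = \left(\frac{1}{14} - \left(-16 - 3 \cdot 5^{2}\right)\right)^{2} = \left(\frac{1}{14} + \left(3 \cdot 25 + 16\right)\right)^{2} = \left(\frac{1}{14} + \left(75 + 16\right)\right)^{2} = \left(\frac{1}{14} + 91\right)^{2} = \left(\frac{1275}{14}\right)^{2} = \frac{1625625}{196}$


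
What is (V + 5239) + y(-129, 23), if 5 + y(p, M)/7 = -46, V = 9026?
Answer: 13908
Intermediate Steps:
y(p, M) = -357 (y(p, M) = -35 + 7*(-46) = -35 - 322 = -357)
(V + 5239) + y(-129, 23) = (9026 + 5239) - 357 = 14265 - 357 = 13908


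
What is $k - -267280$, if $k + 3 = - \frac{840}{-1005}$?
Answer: $\frac{17907615}{67} \approx 2.6728 \cdot 10^{5}$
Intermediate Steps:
$k = - \frac{145}{67}$ ($k = -3 - \frac{840}{-1005} = -3 - - \frac{56}{67} = -3 + \frac{56}{67} = - \frac{145}{67} \approx -2.1642$)
$k - -267280 = - \frac{145}{67} - -267280 = - \frac{145}{67} + 267280 = \frac{17907615}{67}$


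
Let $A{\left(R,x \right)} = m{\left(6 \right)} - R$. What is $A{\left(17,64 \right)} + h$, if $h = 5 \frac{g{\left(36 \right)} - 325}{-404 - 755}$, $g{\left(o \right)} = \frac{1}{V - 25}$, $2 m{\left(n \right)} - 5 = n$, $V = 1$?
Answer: $- \frac{280879}{27816} \approx -10.098$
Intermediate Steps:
$m{\left(n \right)} = \frac{5}{2} + \frac{n}{2}$
$A{\left(R,x \right)} = \frac{11}{2} - R$ ($A{\left(R,x \right)} = \left(\frac{5}{2} + \frac{1}{2} \cdot 6\right) - R = \left(\frac{5}{2} + 3\right) - R = \frac{11}{2} - R$)
$g{\left(o \right)} = - \frac{1}{24}$ ($g{\left(o \right)} = \frac{1}{1 - 25} = \frac{1}{-24} = - \frac{1}{24}$)
$h = \frac{39005}{27816}$ ($h = 5 \frac{- \frac{1}{24} - 325}{-404 - 755} = 5 \left(- \frac{7801}{24 \left(-1159\right)}\right) = 5 \left(\left(- \frac{7801}{24}\right) \left(- \frac{1}{1159}\right)\right) = 5 \cdot \frac{7801}{27816} = \frac{39005}{27816} \approx 1.4023$)
$A{\left(17,64 \right)} + h = \left(\frac{11}{2} - 17\right) + \frac{39005}{27816} = - \frac{23}{2} + \frac{39005}{27816} = - \frac{280879}{27816}$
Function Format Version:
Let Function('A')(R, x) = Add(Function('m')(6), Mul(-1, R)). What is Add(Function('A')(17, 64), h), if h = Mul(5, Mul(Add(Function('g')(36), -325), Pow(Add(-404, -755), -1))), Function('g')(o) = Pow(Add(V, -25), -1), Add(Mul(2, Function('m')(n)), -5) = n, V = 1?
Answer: Rational(-280879, 27816) ≈ -10.098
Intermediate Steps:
Function('m')(n) = Add(Rational(5, 2), Mul(Rational(1, 2), n))
Function('A')(R, x) = Add(Rational(11, 2), Mul(-1, R)) (Function('A')(R, x) = Add(Add(Rational(5, 2), Mul(Rational(1, 2), 6)), Mul(-1, R)) = Add(Add(Rational(5, 2), 3), Mul(-1, R)) = Add(Rational(11, 2), Mul(-1, R)))
Function('g')(o) = Rational(-1, 24) (Function('g')(o) = Pow(Add(1, -25), -1) = Pow(-24, -1) = Rational(-1, 24))
h = Rational(39005, 27816) (h = Mul(5, Mul(Add(Rational(-1, 24), -325), Pow(Add(-404, -755), -1))) = Mul(5, Mul(Rational(-7801, 24), Pow(-1159, -1))) = Mul(5, Mul(Rational(-7801, 24), Rational(-1, 1159))) = Mul(5, Rational(7801, 27816)) = Rational(39005, 27816) ≈ 1.4023)
Add(Function('A')(17, 64), h) = Add(Add(Rational(11, 2), Mul(-1, 17)), Rational(39005, 27816)) = Add(Add(Rational(11, 2), -17), Rational(39005, 27816)) = Add(Rational(-23, 2), Rational(39005, 27816)) = Rational(-280879, 27816)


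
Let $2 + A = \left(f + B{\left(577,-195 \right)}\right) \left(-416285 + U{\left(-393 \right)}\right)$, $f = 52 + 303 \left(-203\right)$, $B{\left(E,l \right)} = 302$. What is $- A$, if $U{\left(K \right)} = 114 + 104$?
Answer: $-25444577383$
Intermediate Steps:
$U{\left(K \right)} = 218$
$f = -61457$ ($f = 52 - 61509 = -61457$)
$A = 25444577383$ ($A = -2 + \left(-61457 + 302\right) \left(-416285 + 218\right) = -2 - -25444577385 = -2 + 25444577385 = 25444577383$)
$- A = \left(-1\right) 25444577383 = -25444577383$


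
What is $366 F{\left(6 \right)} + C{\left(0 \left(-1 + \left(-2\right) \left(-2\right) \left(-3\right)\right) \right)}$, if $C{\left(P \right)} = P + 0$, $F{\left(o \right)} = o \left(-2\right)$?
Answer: $-4392$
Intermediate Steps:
$F{\left(o \right)} = - 2 o$
$C{\left(P \right)} = P$
$366 F{\left(6 \right)} + C{\left(0 \left(-1 + \left(-2\right) \left(-2\right) \left(-3\right)\right) \right)} = 366 \left(\left(-2\right) 6\right) + 0 \left(-1 + \left(-2\right) \left(-2\right) \left(-3\right)\right) = 366 \left(-12\right) + 0 \left(-1 + 4 \left(-3\right)\right) = -4392 + 0 \left(-1 - 12\right) = -4392 + 0 \left(-13\right) = -4392 + 0 = -4392$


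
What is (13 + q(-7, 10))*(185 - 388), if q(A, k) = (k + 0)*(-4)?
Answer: 5481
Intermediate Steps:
q(A, k) = -4*k (q(A, k) = k*(-4) = -4*k)
(13 + q(-7, 10))*(185 - 388) = (13 - 4*10)*(185 - 388) = (13 - 40)*(-203) = -27*(-203) = 5481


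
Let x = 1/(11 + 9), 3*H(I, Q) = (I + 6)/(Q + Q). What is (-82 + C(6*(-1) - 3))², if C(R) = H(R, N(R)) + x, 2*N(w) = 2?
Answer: 2719201/400 ≈ 6798.0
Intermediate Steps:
N(w) = 1 (N(w) = (½)*2 = 1)
H(I, Q) = (6 + I)/(6*Q) (H(I, Q) = ((I + 6)/(Q + Q))/3 = ((6 + I)/((2*Q)))/3 = ((6 + I)*(1/(2*Q)))/3 = ((6 + I)/(2*Q))/3 = (6 + I)/(6*Q))
x = 1/20 ≈ 0.050000
C(R) = 21/20 + R/6 (C(R) = (⅙)*(6 + R)/1 + 1/20 = (⅙)*1*(6 + R) + 1/20 = (1 + R/6) + 1/20 = 21/20 + R/6)
(-82 + C(6*(-1) - 3))² = (-82 + (21/20 + (6*(-1) - 3)/6))² = (-82 + (21/20 + (-6 - 3)/6))² = (-82 + (21/20 + (⅙)*(-9)))² = (-82 + (21/20 - 3/2))² = (-82 - 9/20)² = (-1649/20)² = 2719201/400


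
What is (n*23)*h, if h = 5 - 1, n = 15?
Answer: 1380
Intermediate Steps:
h = 4
(n*23)*h = (15*23)*4 = 345*4 = 1380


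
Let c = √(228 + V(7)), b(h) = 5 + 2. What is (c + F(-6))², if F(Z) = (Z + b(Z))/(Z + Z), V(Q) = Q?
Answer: 33841/144 - √235/6 ≈ 232.45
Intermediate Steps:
b(h) = 7
c = √235 (c = √(228 + 7) = √235 ≈ 15.330)
F(Z) = (7 + Z)/(2*Z) (F(Z) = (Z + 7)/(Z + Z) = (7 + Z)/((2*Z)) = (7 + Z)*(1/(2*Z)) = (7 + Z)/(2*Z))
(c + F(-6))² = (√235 + (½)*(7 - 6)/(-6))² = (√235 + (½)*(-⅙)*1)² = (√235 - 1/12)² = (-1/12 + √235)²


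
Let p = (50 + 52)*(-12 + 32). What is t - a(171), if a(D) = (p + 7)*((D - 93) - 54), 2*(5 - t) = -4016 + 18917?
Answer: -113147/2 ≈ -56574.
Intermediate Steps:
t = -14891/2 (t = 5 - (-4016 + 18917)/2 = 5 - 1/2*14901 = 5 - 14901/2 = -14891/2 ≈ -7445.5)
p = 2040 (p = 102*20 = 2040)
a(D) = -300909 + 2047*D (a(D) = (2040 + 7)*((D - 93) - 54) = 2047*((-93 + D) - 54) = 2047*(-147 + D) = -300909 + 2047*D)
t - a(171) = -14891/2 - (-300909 + 2047*171) = -14891/2 - (-300909 + 350037) = -14891/2 - 1*49128 = -14891/2 - 49128 = -113147/2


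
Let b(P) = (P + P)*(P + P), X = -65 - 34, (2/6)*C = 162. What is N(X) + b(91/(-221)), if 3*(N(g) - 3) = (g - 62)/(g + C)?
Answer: 1187614/335529 ≈ 3.5395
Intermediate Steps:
C = 486 (C = 3*162 = 486)
X = -99
N(g) = 3 + (-62 + g)/(3*(486 + g)) (N(g) = 3 + ((g - 62)/(g + 486))/3 = 3 + ((-62 + g)/(486 + g))/3 = 3 + (-62 + g)/(3*(486 + g)))
b(P) = 4*P**2 (b(P) = (2*P)*(2*P) = 4*P**2)
N(X) + b(91/(-221)) = 2*(2156 + 5*(-99))/(3*(486 - 99)) + 4*(91/(-221))**2 = (2/3)*(2156 - 495)/387 + 4*(91*(-1/221))**2 = (2/3)*(1/387)*1661 + 4*(-7/17)**2 = 3322/1161 + 4*(49/289) = 3322/1161 + 196/289 = 1187614/335529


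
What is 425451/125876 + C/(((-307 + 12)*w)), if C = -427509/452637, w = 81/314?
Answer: 513163744747049/151271638456860 ≈ 3.3923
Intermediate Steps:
w = 81/314 (w = 81*(1/314) = 81/314 ≈ 0.25796)
C = -47501/50293 (C = -427509*1/452637 = -47501/50293 ≈ -0.94449)
425451/125876 + C/(((-307 + 12)*w)) = 425451/125876 - 47501*314/(81*(-307 + 12))/50293 = 425451*(1/125876) - 47501/(50293*((-295*81/314))) = 425451/125876 - 47501/(50293*(-23895/314)) = 425451/125876 - 47501/50293*(-314/23895) = 425451/125876 + 14915314/1201751235 = 513163744747049/151271638456860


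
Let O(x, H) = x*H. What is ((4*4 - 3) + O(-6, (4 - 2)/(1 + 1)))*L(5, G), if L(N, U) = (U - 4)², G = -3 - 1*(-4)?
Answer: 63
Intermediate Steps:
G = 1 (G = -3 + 4 = 1)
L(N, U) = (-4 + U)²
O(x, H) = H*x
((4*4 - 3) + O(-6, (4 - 2)/(1 + 1)))*L(5, G) = ((4*4 - 3) + ((4 - 2)/(1 + 1))*(-6))*(-4 + 1)² = ((16 - 3) + (2/2)*(-6))*(-3)² = (13 + (2*(½))*(-6))*9 = (13 + 1*(-6))*9 = (13 - 6)*9 = 7*9 = 63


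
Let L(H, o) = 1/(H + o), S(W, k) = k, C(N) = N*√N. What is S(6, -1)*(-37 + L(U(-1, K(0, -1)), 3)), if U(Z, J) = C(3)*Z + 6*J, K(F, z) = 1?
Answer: 221/6 - √3/18 ≈ 36.737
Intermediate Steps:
C(N) = N^(3/2)
U(Z, J) = 6*J + 3*Z*√3 (U(Z, J) = 3^(3/2)*Z + 6*J = (3*√3)*Z + 6*J = 3*Z*√3 + 6*J = 6*J + 3*Z*√3)
S(6, -1)*(-37 + L(U(-1, K(0, -1)), 3)) = -(-37 + 1/((6*1 + 3*(-1)*√3) + 3)) = -(-37 + 1/((6 - 3*√3) + 3)) = -(-37 + 1/(9 - 3*√3)) = 37 - 1/(9 - 3*√3)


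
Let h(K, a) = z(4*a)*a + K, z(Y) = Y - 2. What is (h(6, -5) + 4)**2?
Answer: 14400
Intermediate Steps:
z(Y) = -2 + Y
h(K, a) = K + a*(-2 + 4*a) (h(K, a) = (-2 + 4*a)*a + K = a*(-2 + 4*a) + K = K + a*(-2 + 4*a))
(h(6, -5) + 4)**2 = ((6 + 2*(-5)*(-1 + 2*(-5))) + 4)**2 = ((6 + 2*(-5)*(-1 - 10)) + 4)**2 = ((6 + 2*(-5)*(-11)) + 4)**2 = ((6 + 110) + 4)**2 = (116 + 4)**2 = 120**2 = 14400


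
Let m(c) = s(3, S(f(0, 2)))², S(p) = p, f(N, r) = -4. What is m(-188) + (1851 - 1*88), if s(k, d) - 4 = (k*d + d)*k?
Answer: 3699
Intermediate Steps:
s(k, d) = 4 + k*(d + d*k) (s(k, d) = 4 + (k*d + d)*k = 4 + (d*k + d)*k = 4 + (d + d*k)*k = 4 + k*(d + d*k))
m(c) = 1936 (m(c) = (4 - 4*3 - 4*3²)² = (4 - 12 - 4*9)² = (4 - 12 - 36)² = (-44)² = 1936)
m(-188) + (1851 - 1*88) = 1936 + (1851 - 1*88) = 1936 + (1851 - 88) = 1936 + 1763 = 3699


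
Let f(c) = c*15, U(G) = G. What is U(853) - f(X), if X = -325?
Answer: 5728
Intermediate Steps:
f(c) = 15*c
U(853) - f(X) = 853 - 15*(-325) = 853 - 1*(-4875) = 853 + 4875 = 5728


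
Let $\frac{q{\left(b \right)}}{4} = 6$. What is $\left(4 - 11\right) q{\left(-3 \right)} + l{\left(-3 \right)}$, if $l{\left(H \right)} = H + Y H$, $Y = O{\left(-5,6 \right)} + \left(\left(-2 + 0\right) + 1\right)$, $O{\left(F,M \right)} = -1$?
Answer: $-165$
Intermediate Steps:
$q{\left(b \right)} = 24$ ($q{\left(b \right)} = 4 \cdot 6 = 24$)
$Y = -2$ ($Y = -1 + \left(\left(-2 + 0\right) + 1\right) = -1 + \left(-2 + 1\right) = -1 - 1 = -2$)
$l{\left(H \right)} = - H$ ($l{\left(H \right)} = H - 2 H = - H$)
$\left(4 - 11\right) q{\left(-3 \right)} + l{\left(-3 \right)} = \left(4 - 11\right) 24 - -3 = \left(4 - 11\right) 24 + 3 = \left(-7\right) 24 + 3 = -168 + 3 = -165$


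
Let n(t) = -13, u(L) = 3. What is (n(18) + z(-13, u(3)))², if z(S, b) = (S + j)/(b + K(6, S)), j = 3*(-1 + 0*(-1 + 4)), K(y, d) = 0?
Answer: 3025/9 ≈ 336.11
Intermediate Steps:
j = -3 (j = 3*(-1 + 0*3) = 3*(-1 + 0) = 3*(-1) = -3)
z(S, b) = (-3 + S)/b (z(S, b) = (S - 3)/(b + 0) = (-3 + S)/b)
(n(18) + z(-13, u(3)))² = (-13 + (-3 - 13)/3)² = (-13 + (⅓)*(-16))² = (-13 - 16/3)² = (-55/3)² = 3025/9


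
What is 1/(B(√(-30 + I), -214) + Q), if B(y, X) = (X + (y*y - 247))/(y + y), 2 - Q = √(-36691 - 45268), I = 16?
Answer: 28/(56 - 28*I*√81959 + 475*I*√14) ≈ 4.0283e-5 + 0.0044878*I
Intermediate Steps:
Q = 2 - I*√81959 (Q = 2 - √(-36691 - 45268) = 2 - √(-81959) = 2 - I*√81959 ≈ 2.0 - 286.28*I)
B(y, X) = (-247 + X + y²)/(2*y) (B(y, X) = (X + (y² - 247))/((2*y)) = (X + (-247 + y²))*(1/(2*y)) = (-247 + X + y²)*(1/(2*y)) = (-247 + X + y²)/(2*y))
1/(B(√(-30 + I), -214) + Q) = 1/((-247 - 214 + (√(-30 + 16))²)/(2*(√(-30 + 16))) + (2 - I*√81959)) = 1/((-247 - 214 + (√(-14))²)/(2*(√(-14))) + (2 - I*√81959)) = 1/((-247 - 214 + (I*√14)²)/(2*((I*√14))) + (2 - I*√81959)) = 1/((-I*√14/14)*(-247 - 214 - 14)/2 + (2 - I*√81959)) = 1/((½)*(-I*√14/14)*(-475) + (2 - I*√81959)) = 1/(475*I*√14/28 + (2 - I*√81959)) = 1/(2 - I*√81959 + 475*I*√14/28)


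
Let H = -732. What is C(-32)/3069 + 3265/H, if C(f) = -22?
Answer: -304133/68076 ≈ -4.4676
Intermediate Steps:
C(-32)/3069 + 3265/H = -22/3069 + 3265/(-732) = -22*1/3069 + 3265*(-1/732) = -2/279 - 3265/732 = -304133/68076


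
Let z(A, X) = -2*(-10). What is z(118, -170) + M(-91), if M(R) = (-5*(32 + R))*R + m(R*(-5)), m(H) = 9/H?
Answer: -12205366/455 ≈ -26825.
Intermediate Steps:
z(A, X) = 20
M(R) = -9/(5*R) + R*(-160 - 5*R) (M(R) = (-5*(32 + R))*R + 9/((R*(-5))) = (-160 - 5*R)*R + 9/((-5*R)) = R*(-160 - 5*R) + 9*(-1/(5*R)) = R*(-160 - 5*R) - 9/(5*R) = -9/(5*R) + R*(-160 - 5*R))
z(118, -170) + M(-91) = 20 + (⅕)*(-9 + 25*(-91)²*(-32 - 1*(-91)))/(-91) = 20 + (⅕)*(-1/91)*(-9 + 25*8281*(-32 + 91)) = 20 + (⅕)*(-1/91)*(-9 + 25*8281*59) = 20 + (⅕)*(-1/91)*(-9 + 12214475) = 20 + (⅕)*(-1/91)*12214466 = 20 - 12214466/455 = -12205366/455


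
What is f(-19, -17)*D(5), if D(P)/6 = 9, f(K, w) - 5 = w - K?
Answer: 378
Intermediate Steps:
f(K, w) = 5 + w - K (f(K, w) = 5 + (w - K) = 5 + w - K)
D(P) = 54 (D(P) = 6*9 = 54)
f(-19, -17)*D(5) = (5 - 17 - 1*(-19))*54 = (5 - 17 + 19)*54 = 7*54 = 378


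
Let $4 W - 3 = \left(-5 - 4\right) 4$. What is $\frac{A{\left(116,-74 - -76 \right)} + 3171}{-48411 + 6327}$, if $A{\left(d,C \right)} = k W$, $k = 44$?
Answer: $- \frac{78}{1169} \approx -0.066724$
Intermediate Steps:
$W = - \frac{33}{4}$ ($W = \frac{3}{4} + \frac{\left(-5 - 4\right) 4}{4} = \frac{3}{4} + \frac{\left(-9\right) 4}{4} = \frac{3}{4} + \frac{1}{4} \left(-36\right) = \frac{3}{4} - 9 = - \frac{33}{4} \approx -8.25$)
$A{\left(d,C \right)} = -363$ ($A{\left(d,C \right)} = 44 \left(- \frac{33}{4}\right) = -363$)
$\frac{A{\left(116,-74 - -76 \right)} + 3171}{-48411 + 6327} = \frac{-363 + 3171}{-48411 + 6327} = \frac{2808}{-42084} = 2808 \left(- \frac{1}{42084}\right) = - \frac{78}{1169}$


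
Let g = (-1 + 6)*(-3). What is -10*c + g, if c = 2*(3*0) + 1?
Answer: -25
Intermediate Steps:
c = 1 (c = 2*0 + 1 = 0 + 1 = 1)
g = -15 (g = 5*(-3) = -15)
-10*c + g = -10*1 - 15 = -10 - 15 = -25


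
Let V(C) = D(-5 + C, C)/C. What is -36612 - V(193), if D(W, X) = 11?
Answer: -7066127/193 ≈ -36612.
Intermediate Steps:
V(C) = 11/C
-36612 - V(193) = -36612 - 11/193 = -7066127/193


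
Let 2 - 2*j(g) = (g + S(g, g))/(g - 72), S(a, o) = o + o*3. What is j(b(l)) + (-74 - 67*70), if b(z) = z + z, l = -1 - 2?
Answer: -123843/26 ≈ -4763.2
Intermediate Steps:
l = -3
S(a, o) = 4*o (S(a, o) = o + 3*o = 4*o)
b(z) = 2*z
j(g) = 1 - 5*g/(2*(-72 + g)) (j(g) = 1 - (g + 4*g)/(2*(g - 72)) = 1 - 5*g/(2*(-72 + g)))
j(b(l)) + (-74 - 67*70) = 3*(-48 - 2*(-3))/(2*(-72 + 2*(-3))) + (-74 - 67*70) = 3*(-48 - 1*(-6))/(2*(-72 - 6)) + (-74 - 4690) = (3/2)*(-48 + 6)/(-78) - 4764 = (3/2)*(-1/78)*(-42) - 4764 = 21/26 - 4764 = -123843/26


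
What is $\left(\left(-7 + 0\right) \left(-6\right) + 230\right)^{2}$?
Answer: $73984$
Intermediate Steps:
$\left(\left(-7 + 0\right) \left(-6\right) + 230\right)^{2} = \left(\left(-7\right) \left(-6\right) + 230\right)^{2} = \left(42 + 230\right)^{2} = 272^{2} = 73984$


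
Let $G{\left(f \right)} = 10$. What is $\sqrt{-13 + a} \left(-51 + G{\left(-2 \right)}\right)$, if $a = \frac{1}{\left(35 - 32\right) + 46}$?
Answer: $- \frac{82 i \sqrt{159}}{7} \approx - 147.71 i$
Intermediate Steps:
$a = \frac{1}{49}$ ($a = \frac{1}{3 + 46} = \frac{1}{49} \approx 0.020408$)
$\sqrt{-13 + a} \left(-51 + G{\left(-2 \right)}\right) = \sqrt{-13 + \frac{1}{49}} \left(-51 + 10\right) = \sqrt{- \frac{636}{49}} \left(-41\right) = \frac{2 i \sqrt{159}}{7} \left(-41\right) = - \frac{82 i \sqrt{159}}{7}$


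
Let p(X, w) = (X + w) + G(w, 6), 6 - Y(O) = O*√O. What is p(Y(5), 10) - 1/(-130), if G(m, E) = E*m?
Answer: 9881/130 - 5*√5 ≈ 64.827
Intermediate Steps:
Y(O) = 6 - O^(3/2) (Y(O) = 6 - O*√O = 6 - O^(3/2))
p(X, w) = X + 7*w (p(X, w) = (X + w) + 6*w = X + 7*w)
p(Y(5), 10) - 1/(-130) = ((6 - 5^(3/2)) + 7*10) - 1/(-130) = ((6 - 5*√5) + 70) - 1*(-1/130) = ((6 - 5*√5) + 70) + 1/130 = (76 - 5*√5) + 1/130 = 9881/130 - 5*√5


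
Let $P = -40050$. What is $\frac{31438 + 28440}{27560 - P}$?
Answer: $\frac{29939}{33805} \approx 0.88564$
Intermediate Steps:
$\frac{31438 + 28440}{27560 - P} = \frac{31438 + 28440}{27560 - -40050} = \frac{59878}{27560 + 40050} = \frac{59878}{67610} = 59878 \cdot \frac{1}{67610} = \frac{29939}{33805}$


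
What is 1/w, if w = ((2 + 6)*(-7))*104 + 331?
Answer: -1/5493 ≈ -0.00018205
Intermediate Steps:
w = -5493 (w = (8*(-7))*104 + 331 = -56*104 + 331 = -5824 + 331 = -5493)
1/w = 1/(-5493) = -1/5493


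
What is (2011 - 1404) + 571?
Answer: 1178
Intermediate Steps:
(2011 - 1404) + 571 = 607 + 571 = 1178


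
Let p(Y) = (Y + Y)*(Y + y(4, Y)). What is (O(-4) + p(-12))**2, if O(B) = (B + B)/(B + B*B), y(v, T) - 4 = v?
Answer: 81796/9 ≈ 9088.4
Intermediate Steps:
y(v, T) = 4 + v
O(B) = 2*B/(B + B**2) (O(B) = (2*B)/(B + B**2) = 2*B/(B + B**2))
p(Y) = 2*Y*(8 + Y) (p(Y) = (Y + Y)*(Y + (4 + 4)) = (2*Y)*(Y + 8) = (2*Y)*(8 + Y) = 2*Y*(8 + Y))
(O(-4) + p(-12))**2 = (2/(1 - 4) + 2*(-12)*(8 - 12))**2 = (2/(-3) + 2*(-12)*(-4))**2 = (2*(-1/3) + 96)**2 = (-2/3 + 96)**2 = (286/3)**2 = 81796/9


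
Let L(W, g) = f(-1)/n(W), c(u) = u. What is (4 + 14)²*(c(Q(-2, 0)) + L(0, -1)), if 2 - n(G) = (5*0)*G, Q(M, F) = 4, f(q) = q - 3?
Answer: 648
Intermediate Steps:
f(q) = -3 + q
n(G) = 2 (n(G) = 2 - 5*0*G = 2 - 0*G = 2 - 1*0 = 2 + 0 = 2)
L(W, g) = -2 (L(W, g) = (-3 - 1)/2 = -4*½ = -2)
(4 + 14)²*(c(Q(-2, 0)) + L(0, -1)) = (4 + 14)²*(4 - 2) = 18²*2 = 324*2 = 648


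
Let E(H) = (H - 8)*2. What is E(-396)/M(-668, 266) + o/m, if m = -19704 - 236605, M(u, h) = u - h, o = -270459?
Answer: 229853189/119696303 ≈ 1.9203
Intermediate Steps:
E(H) = -16 + 2*H (E(H) = (-8 + H)*2 = -16 + 2*H)
m = -256309
E(-396)/M(-668, 266) + o/m = (-16 + 2*(-396))/(-668 - 1*266) - 270459/(-256309) = (-16 - 792)/(-668 - 266) - 270459*(-1/256309) = -808/(-934) + 270459/256309 = -808*(-1/934) + 270459/256309 = 404/467 + 270459/256309 = 229853189/119696303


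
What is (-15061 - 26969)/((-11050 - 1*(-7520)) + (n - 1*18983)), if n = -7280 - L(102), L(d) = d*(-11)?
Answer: 14010/9557 ≈ 1.4659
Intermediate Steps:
L(d) = -11*d
n = -6158 (n = -7280 - (-11)*102 = -7280 - 1*(-1122) = -7280 + 1122 = -6158)
(-15061 - 26969)/((-11050 - 1*(-7520)) + (n - 1*18983)) = (-15061 - 26969)/((-11050 - 1*(-7520)) + (-6158 - 1*18983)) = -42030/((-11050 + 7520) + (-6158 - 18983)) = -42030/(-3530 - 25141) = -42030/(-28671) = -42030*(-1/28671) = 14010/9557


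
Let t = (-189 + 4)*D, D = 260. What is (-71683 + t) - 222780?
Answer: -342563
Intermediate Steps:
t = -48100 (t = (-189 + 4)*260 = -185*260 = -48100)
(-71683 + t) - 222780 = (-71683 - 48100) - 222780 = -119783 - 222780 = -342563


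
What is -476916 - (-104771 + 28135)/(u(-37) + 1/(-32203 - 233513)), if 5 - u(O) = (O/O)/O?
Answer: -22817239538412/49423139 ≈ -4.6167e+5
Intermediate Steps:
u(O) = 5 - 1/O (u(O) = 5 - O/O/O = 5 - 1/O)
-476916 - (-104771 + 28135)/(u(-37) + 1/(-32203 - 233513)) = -476916 - (-104771 + 28135)/((5 - 1/(-37)) + 1/(-32203 - 233513)) = -476916 - (-76636)/((5 - 1*(-1/37)) + 1/(-265716)) = -476916 - (-76636)/((5 + 1/37) - 1/265716) = -476916 - (-76636)/(186/37 - 1/265716) = -476916 - (-76636)/49423139/9831492 = -476916 - (-76636)*9831492/49423139 = -476916 - 1*(-753446220912/49423139) = -476916 + 753446220912/49423139 = -22817239538412/49423139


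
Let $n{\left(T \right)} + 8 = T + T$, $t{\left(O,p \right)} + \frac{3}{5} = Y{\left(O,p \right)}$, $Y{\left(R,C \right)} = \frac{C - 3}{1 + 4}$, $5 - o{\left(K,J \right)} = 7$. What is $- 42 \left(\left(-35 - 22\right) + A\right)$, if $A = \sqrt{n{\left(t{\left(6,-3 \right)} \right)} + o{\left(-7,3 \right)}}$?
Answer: $2394 - \frac{84 i \sqrt{85}}{5} \approx 2394.0 - 154.89 i$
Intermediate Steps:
$o{\left(K,J \right)} = -2$ ($o{\left(K,J \right)} = 5 - 7 = -2$)
$Y{\left(R,C \right)} = - \frac{3}{5} + \frac{C}{5}$ ($Y{\left(R,C \right)} = \frac{-3 + C}{5} = \left(-3 + C\right) \frac{1}{5} = - \frac{3}{5} + \frac{C}{5}$)
$t{\left(O,p \right)} = - \frac{6}{5} + \frac{p}{5}$ ($t{\left(O,p \right)} = - \frac{3}{5} + \left(- \frac{3}{5} + \frac{p}{5}\right) = - \frac{6}{5} + \frac{p}{5}$)
$n{\left(T \right)} = -8 + 2 T$ ($n{\left(T \right)} = -8 + \left(T + T\right) = -8 + 2 T$)
$A = \frac{2 i \sqrt{85}}{5}$ ($A = \sqrt{\left(-8 + 2 \left(- \frac{6}{5} + \frac{1}{5} \left(-3\right)\right)\right) - 2} = \sqrt{\left(-8 + 2 \left(- \frac{6}{5} - \frac{3}{5}\right)\right) - 2} = \sqrt{\left(-8 + 2 \left(- \frac{9}{5}\right)\right) - 2} = \sqrt{\left(-8 - \frac{18}{5}\right) - 2} = \sqrt{- \frac{58}{5} - 2} = \sqrt{- \frac{68}{5}} = \frac{2 i \sqrt{85}}{5} \approx 3.6878 i$)
$- 42 \left(\left(-35 - 22\right) + A\right) = - 42 \left(\left(-35 - 22\right) + \frac{2 i \sqrt{85}}{5}\right) = - 42 \left(-57 + \frac{2 i \sqrt{85}}{5}\right) = 2394 - \frac{84 i \sqrt{85}}{5}$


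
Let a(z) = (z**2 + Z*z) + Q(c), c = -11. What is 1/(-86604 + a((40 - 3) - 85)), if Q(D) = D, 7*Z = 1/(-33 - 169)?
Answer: -707/59607853 ≈ -1.1861e-5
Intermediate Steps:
Z = -1/1414 (Z = 1/(7*(-33 - 169)) = (1/7)/(-202) = (1/7)*(-1/202) = -1/1414 ≈ -0.00070721)
a(z) = -11 + z**2 - z/1414 (a(z) = (z**2 - z/1414) - 11 = -11 + z**2 - z/1414)
1/(-86604 + a((40 - 3) - 85)) = 1/(-86604 + (-11 + ((40 - 3) - 85)**2 - ((40 - 3) - 85)/1414)) = 1/(-86604 + (-11 + (37 - 85)**2 - (37 - 85)/1414)) = 1/(-86604 + (-11 + (-48)**2 - 1/1414*(-48))) = 1/(-86604 + (-11 + 2304 + 24/707)) = 1/(-86604 + 1621175/707) = 1/(-59607853/707) = -707/59607853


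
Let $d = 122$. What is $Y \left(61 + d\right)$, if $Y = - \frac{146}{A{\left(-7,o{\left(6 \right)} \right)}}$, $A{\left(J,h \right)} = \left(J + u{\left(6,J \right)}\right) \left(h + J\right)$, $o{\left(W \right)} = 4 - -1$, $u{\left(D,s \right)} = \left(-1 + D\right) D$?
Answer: $\frac{13359}{23} \approx 580.83$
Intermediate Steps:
$u{\left(D,s \right)} = D \left(-1 + D\right)$
$o{\left(W \right)} = 5$ ($o{\left(W \right)} = 4 + 1 = 5$)
$A{\left(J,h \right)} = \left(30 + J\right) \left(J + h\right)$ ($A{\left(J,h \right)} = \left(J + 6 \left(-1 + 6\right)\right) \left(h + J\right) = \left(J + 6 \cdot 5\right) \left(J + h\right) = \left(J + 30\right) \left(J + h\right) = \left(30 + J\right) \left(J + h\right)$)
$Y = \frac{73}{23}$ ($Y = - \frac{146}{\left(-7\right)^{2} + 30 \left(-7\right) + 30 \cdot 5 - 35} = - \frac{146}{49 - 210 + 150 - 35} = - \frac{146}{-46} = \left(-146\right) \left(- \frac{1}{46}\right) = \frac{73}{23} \approx 3.1739$)
$Y \left(61 + d\right) = \frac{73 \left(61 + 122\right)}{23} = \frac{73}{23} \cdot 183 = \frac{13359}{23}$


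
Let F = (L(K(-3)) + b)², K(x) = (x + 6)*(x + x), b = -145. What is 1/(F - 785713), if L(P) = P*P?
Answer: -1/753672 ≈ -1.3268e-6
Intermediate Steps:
K(x) = 2*x*(6 + x) (K(x) = (6 + x)*(2*x) = 2*x*(6 + x))
L(P) = P²
F = 32041 (F = ((2*(-3)*(6 - 3))² - 145)² = ((2*(-3)*3)² - 145)² = ((-18)² - 145)² = (324 - 145)² = 179² = 32041)
1/(F - 785713) = 1/(32041 - 785713) = 1/(-753672) = -1/753672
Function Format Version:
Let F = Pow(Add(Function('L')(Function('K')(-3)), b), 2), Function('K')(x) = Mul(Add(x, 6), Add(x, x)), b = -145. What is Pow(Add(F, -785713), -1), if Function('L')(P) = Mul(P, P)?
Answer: Rational(-1, 753672) ≈ -1.3268e-6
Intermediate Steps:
Function('K')(x) = Mul(2, x, Add(6, x)) (Function('K')(x) = Mul(Add(6, x), Mul(2, x)) = Mul(2, x, Add(6, x)))
Function('L')(P) = Pow(P, 2)
F = 32041 (F = Pow(Add(Pow(Mul(2, -3, Add(6, -3)), 2), -145), 2) = Pow(Add(Pow(Mul(2, -3, 3), 2), -145), 2) = Pow(Add(Pow(-18, 2), -145), 2) = Pow(Add(324, -145), 2) = Pow(179, 2) = 32041)
Pow(Add(F, -785713), -1) = Pow(Add(32041, -785713), -1) = Pow(-753672, -1) = Rational(-1, 753672)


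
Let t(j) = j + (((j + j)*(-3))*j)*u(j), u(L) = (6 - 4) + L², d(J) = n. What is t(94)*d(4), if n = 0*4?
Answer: 0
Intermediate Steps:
n = 0
d(J) = 0
u(L) = 2 + L²
t(j) = j - 6*j²*(2 + j²) (t(j) = j + (((j + j)*(-3))*j)*(2 + j²) = j + (((2*j)*(-3))*j)*(2 + j²) = j + ((-6*j)*j)*(2 + j²) = j + (-6*j²)*(2 + j²) = j - 6*j²*(2 + j²))
t(94)*d(4) = (94*(1 - 12*94 - 6*94³))*0 = (94*(1 - 1128 - 6*830584))*0 = (94*(1 - 1128 - 4983504))*0 = (94*(-4984631))*0 = -468555314*0 = 0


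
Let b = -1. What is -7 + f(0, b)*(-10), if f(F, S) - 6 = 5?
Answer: -117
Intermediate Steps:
f(F, S) = 11 (f(F, S) = 6 + 5 = 11)
-7 + f(0, b)*(-10) = -7 + 11*(-10) = -7 - 110 = -117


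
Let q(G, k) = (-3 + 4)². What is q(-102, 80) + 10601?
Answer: 10602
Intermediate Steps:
q(G, k) = 1 (q(G, k) = 1² = 1)
q(-102, 80) + 10601 = 1 + 10601 = 10602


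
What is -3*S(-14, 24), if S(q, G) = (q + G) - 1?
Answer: -27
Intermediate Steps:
S(q, G) = -1 + G + q (S(q, G) = (G + q) - 1 = -1 + G + q)
-3*S(-14, 24) = -3*(-1 + 24 - 14) = -3*9 = -27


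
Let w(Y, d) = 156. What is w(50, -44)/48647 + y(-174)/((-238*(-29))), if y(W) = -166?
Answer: -3499345/167880797 ≈ -0.020844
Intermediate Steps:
w(50, -44)/48647 + y(-174)/((-238*(-29))) = 156/48647 - 166/((-238*(-29))) = 156*(1/48647) - 166/6902 = 156/48647 - 166*1/6902 = 156/48647 - 83/3451 = -3499345/167880797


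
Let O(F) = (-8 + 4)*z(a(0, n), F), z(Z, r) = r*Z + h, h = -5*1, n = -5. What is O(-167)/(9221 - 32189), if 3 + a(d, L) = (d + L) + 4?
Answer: 221/1914 ≈ 0.11547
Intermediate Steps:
a(d, L) = 1 + L + d (a(d, L) = -3 + ((d + L) + 4) = -3 + ((L + d) + 4) = -3 + (4 + L + d) = 1 + L + d)
h = -5
z(Z, r) = -5 + Z*r (z(Z, r) = r*Z - 5 = Z*r - 5 = -5 + Z*r)
O(F) = 20 + 16*F (O(F) = (-8 + 4)*(-5 + (1 - 5 + 0)*F) = -4*(-5 - 4*F) = 20 + 16*F)
O(-167)/(9221 - 32189) = (20 + 16*(-167))/(9221 - 32189) = (20 - 2672)/(-22968) = -2652*(-1/22968) = 221/1914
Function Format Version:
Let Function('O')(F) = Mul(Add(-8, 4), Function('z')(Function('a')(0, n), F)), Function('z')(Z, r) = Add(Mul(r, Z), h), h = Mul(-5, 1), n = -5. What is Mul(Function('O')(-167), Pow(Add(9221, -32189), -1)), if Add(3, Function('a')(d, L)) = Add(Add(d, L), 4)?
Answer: Rational(221, 1914) ≈ 0.11547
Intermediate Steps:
Function('a')(d, L) = Add(1, L, d) (Function('a')(d, L) = Add(-3, Add(Add(d, L), 4)) = Add(-3, Add(Add(L, d), 4)) = Add(-3, Add(4, L, d)) = Add(1, L, d))
h = -5
Function('z')(Z, r) = Add(-5, Mul(Z, r)) (Function('z')(Z, r) = Add(Mul(r, Z), -5) = Add(Mul(Z, r), -5) = Add(-5, Mul(Z, r)))
Function('O')(F) = Add(20, Mul(16, F)) (Function('O')(F) = Mul(Add(-8, 4), Add(-5, Mul(Add(1, -5, 0), F))) = Mul(-4, Add(-5, Mul(-4, F))) = Add(20, Mul(16, F)))
Mul(Function('O')(-167), Pow(Add(9221, -32189), -1)) = Mul(Add(20, Mul(16, -167)), Pow(Add(9221, -32189), -1)) = Mul(Add(20, -2672), Pow(-22968, -1)) = Mul(-2652, Rational(-1, 22968)) = Rational(221, 1914)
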